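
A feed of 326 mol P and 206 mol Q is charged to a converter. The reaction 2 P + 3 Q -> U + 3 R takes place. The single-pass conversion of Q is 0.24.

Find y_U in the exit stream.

Q reacted = 0.24 × 206 = 49.44 mol; ν_Q = −3, so ξ = 49.44/3 = 16.48 mol.
Outlet amounts (n = n₀ + ν ξ):
  P: 326 − 2(16.48) = 293
  Q: 206 − 3(16.48) = 156.6
  U: 0 + 1(16.48) = 16.48
  R: 0 + 3(16.48) = 49.44
Total out = 515.5 mol; y_U = 16.48 / 515.5 = 0.03197.

0.032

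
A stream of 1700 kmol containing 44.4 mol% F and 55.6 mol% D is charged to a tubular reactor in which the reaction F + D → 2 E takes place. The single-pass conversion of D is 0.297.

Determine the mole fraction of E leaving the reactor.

D reacted = 0.297 × 945.2 = 280.7 kmol; ν_D = −1, so ξ = 280.7/1 = 280.7 kmol.
Outlet amounts (n = n₀ + ν ξ):
  F: 754.8 − 1(280.7) = 474.1
  D: 945.2 − 1(280.7) = 664.5
  E: 0 + 2(280.7) = 561.4
Total out = 1700 kmol; y_E = 561.4 / 1700 = 0.3303.

0.33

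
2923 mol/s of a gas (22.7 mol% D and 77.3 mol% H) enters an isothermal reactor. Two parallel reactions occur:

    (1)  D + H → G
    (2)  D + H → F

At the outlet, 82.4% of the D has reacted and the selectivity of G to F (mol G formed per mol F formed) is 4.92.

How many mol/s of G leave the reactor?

454 mol/s

Conversion of D: D consumed = 0.824 × 663.5 = 546.7 mol/s = 1ξ₁ + 1ξ₂.
Selectivity: 1ξ₁ / (1ξ₂) = 4.92 → ξ₁ = 4.92 ξ₂.
Substitute: (1·4.92 + 1) ξ₂ = 546.7 → ξ₂ = 92.35 mol/s, ξ₁ = 454.4 mol/s.
Outlet amounts (n = n₀ + Σ ν·ξ):
  D: 663.5 − 1(454.4) − 1(92.35) = 116.8
  H: 2259 − 1(454.4) − 1(92.35) = 1713
  G: 0 + 1(454.4) = 454.4
  F: 0 + 1(92.35) = 92.35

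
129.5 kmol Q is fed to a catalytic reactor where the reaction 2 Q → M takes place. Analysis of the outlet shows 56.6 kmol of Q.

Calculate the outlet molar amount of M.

36.5 kmol

For Q: n = n₀ − 2ξ → 56.6 = 129.5 − 2ξ, giving ξ = 36.45 kmol.
Outlet amounts (n = n₀ + ν ξ):
  Q: 129.5 − 2(36.45) = 56.6
  M: 0 + 1(36.45) = 36.45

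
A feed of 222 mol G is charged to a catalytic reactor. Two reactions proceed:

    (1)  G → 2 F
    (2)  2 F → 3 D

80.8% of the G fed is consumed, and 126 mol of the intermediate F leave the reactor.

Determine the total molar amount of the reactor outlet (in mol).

518 mol

Conversion of G: G consumed = 1ξ₁ = 0.808 × 222 → ξ₁ = 179.4 mol.
F balance: n_F = 0 + 2ξ₁ − 2ξ₂ = 126 → ξ₂ = (2·179.4 − 126)/2 = 116.4 mol.
Outlet amounts (n = n₀ + Σ ν·ξ):
  G: 222 − 1(179.4) = 42.62
  F: 0 + 2(179.4) − 2(116.4) = 126
  D: 0 + 3(116.4) = 349.1
Total out = 42.62 + 126 + 349.1 = 517.8 mol.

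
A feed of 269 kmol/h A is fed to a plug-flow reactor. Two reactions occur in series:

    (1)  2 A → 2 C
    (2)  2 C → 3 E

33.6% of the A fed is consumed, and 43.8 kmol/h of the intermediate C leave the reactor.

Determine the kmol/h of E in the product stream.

Conversion of A: A consumed = 2ξ₁ = 0.336 × 269 → ξ₁ = 45.19 kmol/h.
C balance: n_C = 0 + 2ξ₁ − 2ξ₂ = 43.8 → ξ₂ = (2·45.19 − 43.8)/2 = 23.29 kmol/h.
Outlet amounts (n = n₀ + Σ ν·ξ):
  A: 269 − 2(45.19) = 178.6
  C: 0 + 2(45.19) − 2(23.29) = 43.8
  E: 0 + 3(23.29) = 69.88

69.9 kmol/h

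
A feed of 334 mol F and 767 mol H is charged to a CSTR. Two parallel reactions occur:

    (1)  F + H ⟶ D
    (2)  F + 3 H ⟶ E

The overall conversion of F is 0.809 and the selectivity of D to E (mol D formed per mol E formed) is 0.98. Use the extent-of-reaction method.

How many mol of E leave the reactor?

Conversion of F: F consumed = 0.809 × 334 = 270.2 mol = 1ξ₁ + 1ξ₂.
Selectivity: 1ξ₁ / (1ξ₂) = 0.98 → ξ₁ = 0.98 ξ₂.
Substitute: (1·0.98 + 1) ξ₂ = 270.2 → ξ₂ = 136.5 mol, ξ₁ = 133.7 mol.
Outlet amounts (n = n₀ + Σ ν·ξ):
  F: 334 − 1(133.7) − 1(136.5) = 63.79
  H: 767 − 1(133.7) − 3(136.5) = 223.9
  D: 0 + 1(133.7) = 133.7
  E: 0 + 1(136.5) = 136.5

136 mol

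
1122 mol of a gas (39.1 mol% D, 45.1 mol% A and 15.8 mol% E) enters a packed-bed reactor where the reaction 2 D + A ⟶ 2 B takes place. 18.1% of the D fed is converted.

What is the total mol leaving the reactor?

D reacted = 0.181 × 438.7 = 79.41 mol; ν_D = −2, so ξ = 79.41/2 = 39.7 mol.
Outlet amounts (n = n₀ + ν ξ):
  D: 438.7 − 2(39.7) = 359.3
  A: 506 − 1(39.7) = 466.3
  B: 0 + 2(39.7) = 79.41
  E: 177.3 (inert)
Total out = 359.3 + 466.3 + 79.41 + 177.3 = 1082 mol.

1080 mol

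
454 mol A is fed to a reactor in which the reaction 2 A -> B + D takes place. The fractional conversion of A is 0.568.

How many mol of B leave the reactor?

A reacted = 0.568 × 454 = 257.9 mol; ν_A = −2, so ξ = 257.9/2 = 128.9 mol.
Outlet amounts (n = n₀ + ν ξ):
  A: 454 − 2(128.9) = 196.1
  B: 0 + 1(128.9) = 128.9
  D: 0 + 1(128.9) = 128.9

129 mol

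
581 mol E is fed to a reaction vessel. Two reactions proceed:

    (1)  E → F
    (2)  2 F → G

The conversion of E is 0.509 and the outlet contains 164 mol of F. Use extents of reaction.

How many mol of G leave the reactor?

Conversion of E: E consumed = 1ξ₁ = 0.509 × 581 → ξ₁ = 295.7 mol.
F balance: n_F = 0 + 1ξ₁ − 2ξ₂ = 164 → ξ₂ = (1·295.7 − 164)/2 = 65.86 mol.
Outlet amounts (n = n₀ + Σ ν·ξ):
  E: 581 − 1(295.7) = 285.3
  F: 0 + 1(295.7) − 2(65.86) = 164
  G: 0 + 1(65.86) = 65.86

65.9 mol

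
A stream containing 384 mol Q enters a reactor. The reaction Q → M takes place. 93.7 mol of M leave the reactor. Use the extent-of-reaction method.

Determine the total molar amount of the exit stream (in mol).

384 mol

For M: n = n₀ + 1ξ → 93.7 = 0 + 1ξ, giving ξ = 93.7 mol.
Outlet amounts (n = n₀ + ν ξ):
  Q: 384 − 1(93.7) = 290.3
  M: 0 + 1(93.7) = 93.7
Total out = 290.3 + 93.7 = 384 mol.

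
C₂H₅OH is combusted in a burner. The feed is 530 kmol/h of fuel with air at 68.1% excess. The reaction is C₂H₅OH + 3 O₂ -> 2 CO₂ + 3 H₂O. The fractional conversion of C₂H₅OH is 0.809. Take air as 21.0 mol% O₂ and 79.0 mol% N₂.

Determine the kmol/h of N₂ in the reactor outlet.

Stoichiometric O₂ = 3 × 530 = 1590 kmol/h; O₂ fed = 1590 × 1.681 = 2673 kmol/h.
N₂ fed = 2673 × 79/21 = 10050 kmol/h.
Fuel reacted = 0.809 × 530 → ξ = 428.8 kmol/h.
Outlet (n = n₀ + ν ξ):
  C₂H₅OH: 530 − 1(428.8) = 101.2
  O₂: 2673 − 3(428.8) = 1386
  N₂: 10050 (inert)
  CO₂: 0 + 2(428.8) = 857.5
  H₂O: 0 + 3(428.8) = 1286

10100 kmol/h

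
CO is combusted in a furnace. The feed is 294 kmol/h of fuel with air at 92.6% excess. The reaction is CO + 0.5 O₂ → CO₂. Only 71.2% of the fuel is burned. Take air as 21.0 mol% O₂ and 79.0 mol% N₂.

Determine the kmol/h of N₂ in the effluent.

1070 kmol/h

Stoichiometric O₂ = 0.5 × 294 = 147 kmol/h; O₂ fed = 147 × 1.926 = 283.1 kmol/h.
N₂ fed = 283.1 × 79/21 = 1065 kmol/h.
Fuel reacted = 0.712 × 294 → ξ = 209.3 kmol/h.
Outlet (n = n₀ + ν ξ):
  CO: 294 − 1(209.3) = 84.67
  O₂: 283.1 − 0.5(209.3) = 178.5
  N₂: 1065 (inert)
  CO₂: 0 + 1(209.3) = 209.3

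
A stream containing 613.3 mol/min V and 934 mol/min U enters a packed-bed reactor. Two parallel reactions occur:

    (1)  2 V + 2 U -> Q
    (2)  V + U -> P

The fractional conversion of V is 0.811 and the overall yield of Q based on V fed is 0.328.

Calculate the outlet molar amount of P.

Yield of Q: 1ξ₁ / 613.3 = 0.328 → ξ₁ = 201.2 mol/min.
Conversion of V: 2ξ₁ + 1ξ₂ = 0.811 × 613.3 = 497.4 → ξ₂ = 95.06 mol/min.
Outlet amounts (n = n₀ + Σ ν·ξ):
  V: 613.3 − 2(201.2) − 1(95.06) = 115.9
  U: 934 − 2(201.2) − 1(95.06) = 436.6
  Q: 0 + 1(201.2) = 201.2
  P: 0 + 1(95.06) = 95.06

95.1 mol/min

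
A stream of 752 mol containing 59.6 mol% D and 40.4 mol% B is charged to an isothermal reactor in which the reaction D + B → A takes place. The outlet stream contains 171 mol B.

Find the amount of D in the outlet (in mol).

315 mol

For B: n = n₀ − 1ξ → 171 = 303.8 − 1ξ, giving ξ = 132.8 mol.
Outlet amounts (n = n₀ + ν ξ):
  D: 448.2 − 1(132.8) = 315.4
  B: 303.8 − 1(132.8) = 171
  A: 0 + 1(132.8) = 132.8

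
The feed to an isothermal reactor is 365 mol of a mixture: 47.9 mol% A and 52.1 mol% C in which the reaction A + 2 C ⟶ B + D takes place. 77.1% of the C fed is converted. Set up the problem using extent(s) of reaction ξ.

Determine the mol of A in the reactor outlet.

C reacted = 0.771 × 190.2 = 146.6 mol; ν_C = −2, so ξ = 146.6/2 = 73.31 mol.
Outlet amounts (n = n₀ + ν ξ):
  A: 174.8 − 1(73.31) = 101.5
  C: 190.2 − 2(73.31) = 43.55
  B: 0 + 1(73.31) = 73.31
  D: 0 + 1(73.31) = 73.31

102 mol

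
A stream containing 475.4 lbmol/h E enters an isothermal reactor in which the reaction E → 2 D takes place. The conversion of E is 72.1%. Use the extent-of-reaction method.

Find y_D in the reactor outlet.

E reacted = 0.721 × 475.4 = 342.8 lbmol/h; ν_E = −1, so ξ = 342.8/1 = 342.8 lbmol/h.
Outlet amounts (n = n₀ + ν ξ):
  E: 475.4 − 1(342.8) = 132.6
  D: 0 + 2(342.8) = 685.5
Total out = 818.2 lbmol/h; y_D = 685.5 / 818.2 = 0.8379.

0.838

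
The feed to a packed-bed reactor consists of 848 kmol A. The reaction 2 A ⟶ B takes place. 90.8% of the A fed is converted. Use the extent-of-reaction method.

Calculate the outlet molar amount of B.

385 kmol

A reacted = 0.908 × 848 = 770 kmol; ν_A = −2, so ξ = 770/2 = 385 kmol.
Outlet amounts (n = n₀ + ν ξ):
  A: 848 − 2(385) = 78.02
  B: 0 + 1(385) = 385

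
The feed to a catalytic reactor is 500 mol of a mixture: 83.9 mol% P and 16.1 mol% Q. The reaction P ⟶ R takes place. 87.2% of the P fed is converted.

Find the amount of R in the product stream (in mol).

366 mol

P reacted = 0.872 × 419.5 = 365.8 mol; ν_P = −1, so ξ = 365.8/1 = 365.8 mol.
Outlet amounts (n = n₀ + ν ξ):
  P: 419.5 − 1(365.8) = 53.7
  R: 0 + 1(365.8) = 365.8
  Q: 80.5 (inert)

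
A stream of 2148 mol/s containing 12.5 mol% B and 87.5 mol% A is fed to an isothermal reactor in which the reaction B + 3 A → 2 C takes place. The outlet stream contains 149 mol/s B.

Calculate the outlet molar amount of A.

For B: n = n₀ − 1ξ → 149 = 268.5 − 1ξ, giving ξ = 119.5 mol/s.
Outlet amounts (n = n₀ + ν ξ):
  B: 268.5 − 1(119.5) = 149
  A: 1880 − 3(119.5) = 1521
  C: 0 + 2(119.5) = 239

1520 mol/s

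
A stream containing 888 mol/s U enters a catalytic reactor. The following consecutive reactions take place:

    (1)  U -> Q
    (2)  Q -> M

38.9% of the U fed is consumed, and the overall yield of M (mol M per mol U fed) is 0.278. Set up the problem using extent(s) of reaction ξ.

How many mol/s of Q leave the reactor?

98.6 mol/s

Conversion of U: U consumed = 1ξ₁ = 0.389 × 888 → ξ₁ = 345.4 mol/s.
Yield of M: 1ξ₂ / 888 = 0.278 → ξ₂ = 246.9 mol/s.
Outlet amounts (n = n₀ + Σ ν·ξ):
  U: 888 − 1(345.4) = 542.6
  Q: 0 + 1(345.4) − 1(246.9) = 98.57
  M: 0 + 1(246.9) = 246.9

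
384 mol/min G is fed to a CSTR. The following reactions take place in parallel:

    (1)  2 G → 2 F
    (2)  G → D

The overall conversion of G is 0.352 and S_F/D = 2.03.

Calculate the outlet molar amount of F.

Conversion of G: G consumed = 0.352 × 384 = 135.2 mol/min = 2ξ₁ + 1ξ₂.
Selectivity: 2ξ₁ / (1ξ₂) = 2.03 → ξ₁ = 1.015 ξ₂.
Substitute: (2·1.015 + 1) ξ₂ = 135.2 → ξ₂ = 44.61 mol/min, ξ₁ = 45.28 mol/min.
Outlet amounts (n = n₀ + Σ ν·ξ):
  G: 384 − 2(45.28) − 1(44.61) = 248.8
  F: 0 + 2(45.28) = 90.56
  D: 0 + 1(44.61) = 44.61

90.6 mol/min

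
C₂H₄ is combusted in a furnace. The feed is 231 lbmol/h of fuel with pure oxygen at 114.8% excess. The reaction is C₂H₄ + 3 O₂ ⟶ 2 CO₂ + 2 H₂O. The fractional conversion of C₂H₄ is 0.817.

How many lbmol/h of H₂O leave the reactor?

Stoichiometric O₂ = 3 × 231 = 693 lbmol/h; O₂ fed = 693 × 2.148 = 1489 lbmol/h.
Fuel reacted = 0.817 × 231 → ξ = 188.7 lbmol/h.
Outlet (n = n₀ + ν ξ):
  C₂H₄: 231 − 1(188.7) = 42.27
  O₂: 1489 − 3(188.7) = 922.4
  CO₂: 0 + 2(188.7) = 377.5
  H₂O: 0 + 2(188.7) = 377.5

377 lbmol/h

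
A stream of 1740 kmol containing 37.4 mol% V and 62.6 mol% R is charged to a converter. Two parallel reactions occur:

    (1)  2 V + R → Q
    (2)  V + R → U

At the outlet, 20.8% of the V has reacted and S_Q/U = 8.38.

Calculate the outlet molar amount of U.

Conversion of V: V consumed = 0.208 × 650.8 = 135.4 kmol = 2ξ₁ + 1ξ₂.
Selectivity: 1ξ₁ / (1ξ₂) = 8.38 → ξ₁ = 8.38 ξ₂.
Substitute: (2·8.38 + 1) ξ₂ = 135.4 → ξ₂ = 7.622 kmol, ξ₁ = 63.87 kmol.
Outlet amounts (n = n₀ + Σ ν·ξ):
  V: 650.8 − 2(63.87) − 1(7.622) = 515.4
  R: 1089 − 1(63.87) − 1(7.622) = 1018
  Q: 0 + 1(63.87) = 63.87
  U: 0 + 1(7.622) = 7.622

7.62 kmol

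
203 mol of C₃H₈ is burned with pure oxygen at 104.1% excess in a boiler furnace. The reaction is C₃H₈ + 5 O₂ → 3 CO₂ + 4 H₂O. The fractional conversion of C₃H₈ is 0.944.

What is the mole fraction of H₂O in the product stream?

Stoichiometric O₂ = 5 × 203 = 1015 mol; O₂ fed = 1015 × 2.041 = 2072 mol.
Fuel reacted = 0.944 × 203 → ξ = 191.6 mol.
Outlet (n = n₀ + ν ξ):
  C₃H₈: 203 − 1(191.6) = 11.37
  O₂: 2072 − 5(191.6) = 1113
  CO₂: 0 + 3(191.6) = 574.9
  H₂O: 0 + 4(191.6) = 766.5
Total out = 2466 mol; y_H₂O = 766.5 / 2466 = 0.3108.

0.311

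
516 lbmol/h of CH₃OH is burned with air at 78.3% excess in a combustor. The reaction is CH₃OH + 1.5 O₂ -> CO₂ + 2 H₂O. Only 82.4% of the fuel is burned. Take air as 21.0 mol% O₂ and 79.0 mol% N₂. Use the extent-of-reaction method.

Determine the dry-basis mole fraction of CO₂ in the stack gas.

0.0659

Stoichiometric O₂ = 1.5 × 516 = 774 lbmol/h; O₂ fed = 774 × 1.783 = 1380 lbmol/h.
N₂ fed = 1380 × 79/21 = 5192 lbmol/h.
Fuel reacted = 0.824 × 516 → ξ = 425.2 lbmol/h.
Outlet (n = n₀ + ν ξ):
  CH₃OH: 516 − 1(425.2) = 90.82
  O₂: 1380 − 1.5(425.2) = 742.3
  N₂: 5192 (inert)
  CO₂: 0 + 1(425.2) = 425.2
  H₂O: 0 + 2(425.2) = 850.4
Dry total = 6450 lbmol/h; y_CO₂ (dry) = 425.2 / 6450 = 0.06592.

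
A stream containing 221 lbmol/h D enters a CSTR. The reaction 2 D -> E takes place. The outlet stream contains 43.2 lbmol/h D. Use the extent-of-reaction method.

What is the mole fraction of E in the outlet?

For D: n = n₀ − 2ξ → 43.2 = 221 − 2ξ, giving ξ = 88.9 lbmol/h.
Outlet amounts (n = n₀ + ν ξ):
  D: 221 − 2(88.9) = 43.2
  E: 0 + 1(88.9) = 88.9
Total out = 132.1 lbmol/h; y_E = 88.9 / 132.1 = 0.673.

0.673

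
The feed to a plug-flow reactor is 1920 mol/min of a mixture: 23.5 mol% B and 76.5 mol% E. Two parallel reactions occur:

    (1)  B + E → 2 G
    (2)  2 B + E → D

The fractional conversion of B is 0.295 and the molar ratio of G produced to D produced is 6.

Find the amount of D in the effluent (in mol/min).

26.6 mol/min

Conversion of B: B consumed = 0.295 × 451.2 = 133.1 mol/min = 1ξ₁ + 2ξ₂.
Selectivity: 2ξ₁ / (1ξ₂) = 6 → ξ₁ = 3 ξ₂.
Substitute: (1·3 + 2) ξ₂ = 133.1 → ξ₂ = 26.62 mol/min, ξ₁ = 79.86 mol/min.
Outlet amounts (n = n₀ + Σ ν·ξ):
  B: 451.2 − 1(79.86) − 2(26.62) = 318.1
  E: 1469 − 1(79.86) − 1(26.62) = 1362
  G: 0 + 2(79.86) = 159.7
  D: 0 + 1(26.62) = 26.62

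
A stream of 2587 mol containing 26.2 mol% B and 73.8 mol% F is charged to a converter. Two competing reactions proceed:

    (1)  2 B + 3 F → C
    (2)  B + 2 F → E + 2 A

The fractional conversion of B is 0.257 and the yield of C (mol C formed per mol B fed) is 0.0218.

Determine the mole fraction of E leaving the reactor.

Yield of C: 1ξ₁ / 677.8 = 0.0218 → ξ₁ = 14.78 mol.
Conversion of B: 2ξ₁ + 1ξ₂ = 0.257 × 677.8 = 174.2 → ξ₂ = 144.6 mol.
Outlet amounts (n = n₀ + Σ ν·ξ):
  B: 677.8 − 2(14.78) − 1(144.6) = 503.6
  F: 1909 − 3(14.78) − 2(144.6) = 1576
  C: 0 + 1(14.78) = 14.78
  E: 0 + 1(144.6) = 144.6
  A: 0 + 2(144.6) = 289.3
Total out = 2528 mol; y_E = 144.6 / 2528 = 0.05722.

0.0572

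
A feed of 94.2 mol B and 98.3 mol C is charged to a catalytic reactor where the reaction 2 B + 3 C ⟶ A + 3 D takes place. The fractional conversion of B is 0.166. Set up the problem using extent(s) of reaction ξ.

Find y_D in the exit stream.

0.127

B reacted = 0.166 × 94.2 = 15.64 mol; ν_B = −2, so ξ = 15.64/2 = 7.819 mol.
Outlet amounts (n = n₀ + ν ξ):
  B: 94.2 − 2(7.819) = 78.56
  C: 98.3 − 3(7.819) = 74.84
  A: 0 + 1(7.819) = 7.819
  D: 0 + 3(7.819) = 23.46
Total out = 184.7 mol; y_D = 23.46 / 184.7 = 0.127.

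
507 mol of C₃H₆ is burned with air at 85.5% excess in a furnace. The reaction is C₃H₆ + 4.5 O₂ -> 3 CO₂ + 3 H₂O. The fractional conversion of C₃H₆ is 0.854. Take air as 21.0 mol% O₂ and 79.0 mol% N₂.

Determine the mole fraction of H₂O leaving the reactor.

0.0622

Stoichiometric O₂ = 4.5 × 507 = 2282 mol; O₂ fed = 2282 × 1.855 = 4232 mol.
N₂ fed = 4232 × 79/21 = 15920 mol.
Fuel reacted = 0.854 × 507 → ξ = 433 mol.
Outlet (n = n₀ + ν ξ):
  C₃H₆: 507 − 1(433) = 74.02
  O₂: 4232 − 4.5(433) = 2284
  N₂: 15920 (inert)
  CO₂: 0 + 3(433) = 1299
  H₂O: 0 + 3(433) = 1299
Total out = 20880 mol; y_H₂O = 1299 / 20880 = 0.06222.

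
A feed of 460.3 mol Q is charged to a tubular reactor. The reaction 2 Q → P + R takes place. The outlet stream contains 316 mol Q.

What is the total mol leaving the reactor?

460 mol

For Q: n = n₀ − 2ξ → 316 = 460.3 − 2ξ, giving ξ = 72.15 mol.
Outlet amounts (n = n₀ + ν ξ):
  Q: 460.3 − 2(72.15) = 316
  P: 0 + 1(72.15) = 72.15
  R: 0 + 1(72.15) = 72.15
Total out = 316 + 72.15 + 72.15 = 460.3 mol.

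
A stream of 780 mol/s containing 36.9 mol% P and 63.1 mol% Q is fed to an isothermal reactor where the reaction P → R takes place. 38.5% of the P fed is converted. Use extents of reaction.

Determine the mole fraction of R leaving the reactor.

P reacted = 0.385 × 287.8 = 110.8 mol/s; ν_P = −1, so ξ = 110.8/1 = 110.8 mol/s.
Outlet amounts (n = n₀ + ν ξ):
  P: 287.8 − 1(110.8) = 177
  R: 0 + 1(110.8) = 110.8
  Q: 492.2 (inert)
Total out = 780 mol/s; y_R = 110.8 / 780 = 0.1421.

0.142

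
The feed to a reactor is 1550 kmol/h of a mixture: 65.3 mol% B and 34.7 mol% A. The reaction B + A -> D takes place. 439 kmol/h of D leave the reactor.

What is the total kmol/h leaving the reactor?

For D: n = n₀ + 1ξ → 439 = 0 + 1ξ, giving ξ = 439 kmol/h.
Outlet amounts (n = n₀ + ν ξ):
  B: 1012 − 1(439) = 573.1
  A: 537.9 − 1(439) = 98.85
  D: 0 + 1(439) = 439
Total out = 573.1 + 98.85 + 439 = 1111 kmol/h.

1110 kmol/h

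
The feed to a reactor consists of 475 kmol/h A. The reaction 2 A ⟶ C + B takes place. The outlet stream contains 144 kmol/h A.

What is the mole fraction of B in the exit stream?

0.348

For A: n = n₀ − 2ξ → 144 = 475 − 2ξ, giving ξ = 165.5 kmol/h.
Outlet amounts (n = n₀ + ν ξ):
  A: 475 − 2(165.5) = 144
  C: 0 + 1(165.5) = 165.5
  B: 0 + 1(165.5) = 165.5
Total out = 475 kmol/h; y_B = 165.5 / 475 = 0.3484.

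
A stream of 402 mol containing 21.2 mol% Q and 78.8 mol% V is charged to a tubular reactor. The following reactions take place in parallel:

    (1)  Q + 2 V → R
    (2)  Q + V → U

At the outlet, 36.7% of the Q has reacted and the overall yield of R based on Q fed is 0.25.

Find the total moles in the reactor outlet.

349 mol

Yield of R: 1ξ₁ / 85.22 = 0.25 → ξ₁ = 21.31 mol.
Conversion of Q: 1ξ₁ + 1ξ₂ = 0.367 × 85.22 = 31.28 → ξ₂ = 9.971 mol.
Outlet amounts (n = n₀ + Σ ν·ξ):
  Q: 85.22 − 1(21.31) − 1(9.971) = 53.95
  V: 316.8 − 2(21.31) − 1(9.971) = 264.2
  R: 0 + 1(21.31) = 21.31
  U: 0 + 1(9.971) = 9.971
Total out = 53.95 + 264.2 + 21.31 + 9.971 = 349.4 mol.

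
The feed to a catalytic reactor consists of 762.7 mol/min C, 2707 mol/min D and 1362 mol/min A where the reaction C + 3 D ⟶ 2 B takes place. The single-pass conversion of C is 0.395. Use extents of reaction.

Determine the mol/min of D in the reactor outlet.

1800 mol/min

C reacted = 0.395 × 762.7 = 301.3 mol/min; ν_C = −1, so ξ = 301.3/1 = 301.3 mol/min.
Outlet amounts (n = n₀ + ν ξ):
  C: 762.7 − 1(301.3) = 461.4
  D: 2707 − 3(301.3) = 1803
  B: 0 + 2(301.3) = 602.5
  A: 1362 (inert)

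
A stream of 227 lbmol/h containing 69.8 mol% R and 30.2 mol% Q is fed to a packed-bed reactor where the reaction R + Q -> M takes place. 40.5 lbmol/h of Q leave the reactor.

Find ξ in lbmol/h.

ξ = 28.1 lbmol/h

For Q: n = n₀ − 1ξ → 40.5 = 68.55 − 1ξ, giving ξ = 28.05 lbmol/h.
Outlet amounts (n = n₀ + ν ξ):
  R: 158.4 − 1(28.05) = 130.4
  Q: 68.55 − 1(28.05) = 40.5
  M: 0 + 1(28.05) = 28.05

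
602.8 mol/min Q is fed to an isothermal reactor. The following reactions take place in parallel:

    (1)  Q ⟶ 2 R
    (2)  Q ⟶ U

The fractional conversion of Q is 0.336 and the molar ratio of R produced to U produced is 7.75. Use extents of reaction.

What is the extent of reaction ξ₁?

ξ₁ = 161 mol/min

Conversion of Q: Q consumed = 0.336 × 602.8 = 202.5 mol/min = 1ξ₁ + 1ξ₂.
Selectivity: 2ξ₁ / (1ξ₂) = 7.75 → ξ₁ = 3.875 ξ₂.
Substitute: (1·3.875 + 1) ξ₂ = 202.5 → ξ₂ = 41.55 mol/min, ξ₁ = 161 mol/min.
Outlet amounts (n = n₀ + Σ ν·ξ):
  Q: 602.8 − 1(161) − 1(41.55) = 400.3
  R: 0 + 2(161) = 322
  U: 0 + 1(41.55) = 41.55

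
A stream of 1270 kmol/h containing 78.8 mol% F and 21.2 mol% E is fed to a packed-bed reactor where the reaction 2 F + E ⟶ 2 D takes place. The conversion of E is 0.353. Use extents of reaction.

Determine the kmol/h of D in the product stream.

190 kmol/h

E reacted = 0.353 × 269.2 = 95.04 kmol/h; ν_E = −1, so ξ = 95.04/1 = 95.04 kmol/h.
Outlet amounts (n = n₀ + ν ξ):
  F: 1001 − 2(95.04) = 810.7
  E: 269.2 − 1(95.04) = 174.2
  D: 0 + 2(95.04) = 190.1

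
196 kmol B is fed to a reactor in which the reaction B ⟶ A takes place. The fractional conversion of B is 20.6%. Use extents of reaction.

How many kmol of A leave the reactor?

B reacted = 0.206 × 196 = 40.38 kmol; ν_B = −1, so ξ = 40.38/1 = 40.38 kmol.
Outlet amounts (n = n₀ + ν ξ):
  B: 196 − 1(40.38) = 155.6
  A: 0 + 1(40.38) = 40.38

40.4 kmol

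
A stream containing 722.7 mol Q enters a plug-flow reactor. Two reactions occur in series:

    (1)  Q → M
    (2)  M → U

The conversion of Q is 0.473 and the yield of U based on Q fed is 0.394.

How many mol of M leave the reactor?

Conversion of Q: Q consumed = 1ξ₁ = 0.473 × 722.7 → ξ₁ = 341.8 mol.
Yield of U: 1ξ₂ / 722.7 = 0.394 → ξ₂ = 284.7 mol.
Outlet amounts (n = n₀ + Σ ν·ξ):
  Q: 722.7 − 1(341.8) = 380.9
  M: 0 + 1(341.8) − 1(284.7) = 57.09
  U: 0 + 1(284.7) = 284.7

57.1 mol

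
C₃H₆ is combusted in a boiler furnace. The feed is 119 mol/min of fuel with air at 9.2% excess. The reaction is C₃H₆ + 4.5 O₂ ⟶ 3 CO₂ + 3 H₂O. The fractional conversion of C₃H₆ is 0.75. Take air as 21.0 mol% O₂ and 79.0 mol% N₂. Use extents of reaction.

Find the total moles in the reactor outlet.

2950 mol/min

Stoichiometric O₂ = 4.5 × 119 = 535.5 mol/min; O₂ fed = 535.5 × 1.092 = 584.8 mol/min.
N₂ fed = 584.8 × 79/21 = 2200 mol/min.
Fuel reacted = 0.75 × 119 → ξ = 89.25 mol/min.
Outlet (n = n₀ + ν ξ):
  C₃H₆: 119 − 1(89.25) = 29.75
  O₂: 584.8 − 4.5(89.25) = 183.1
  N₂: 2200 (inert)
  CO₂: 0 + 3(89.25) = 267.8
  H₂O: 0 + 3(89.25) = 267.8
Total out = 29.75 + 183.1 + 2200 + 267.8 + 267.8 = 2948 mol/min.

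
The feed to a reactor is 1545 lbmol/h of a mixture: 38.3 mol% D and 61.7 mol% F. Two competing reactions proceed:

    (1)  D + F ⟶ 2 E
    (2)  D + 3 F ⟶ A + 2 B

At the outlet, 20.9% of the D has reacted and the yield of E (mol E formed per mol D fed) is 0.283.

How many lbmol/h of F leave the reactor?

Yield of E: 2ξ₁ / 591.7 = 0.283 → ξ₁ = 83.73 lbmol/h.
Conversion of D: 1ξ₁ + 1ξ₂ = 0.209 × 591.7 = 123.7 → ξ₂ = 39.94 lbmol/h.
Outlet amounts (n = n₀ + Σ ν·ξ):
  D: 591.7 − 1(83.73) − 1(39.94) = 468.1
  F: 953.3 − 1(83.73) − 3(39.94) = 749.7
  E: 0 + 2(83.73) = 167.5
  A: 0 + 1(39.94) = 39.94
  B: 0 + 2(39.94) = 79.88

750 lbmol/h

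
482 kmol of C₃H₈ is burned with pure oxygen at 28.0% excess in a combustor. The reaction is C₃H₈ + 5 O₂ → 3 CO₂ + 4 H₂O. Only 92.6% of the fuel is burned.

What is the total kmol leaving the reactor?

Stoichiometric O₂ = 5 × 482 = 2410 kmol; O₂ fed = 2410 × 1.280 = 3085 kmol.
Fuel reacted = 0.926 × 482 → ξ = 446.3 kmol.
Outlet (n = n₀ + ν ξ):
  C₃H₈: 482 − 1(446.3) = 35.67
  O₂: 3085 − 5(446.3) = 853.1
  CO₂: 0 + 3(446.3) = 1339
  H₂O: 0 + 4(446.3) = 1785
Total out = 35.67 + 853.1 + 1339 + 1785 = 4013 kmol.

4010 kmol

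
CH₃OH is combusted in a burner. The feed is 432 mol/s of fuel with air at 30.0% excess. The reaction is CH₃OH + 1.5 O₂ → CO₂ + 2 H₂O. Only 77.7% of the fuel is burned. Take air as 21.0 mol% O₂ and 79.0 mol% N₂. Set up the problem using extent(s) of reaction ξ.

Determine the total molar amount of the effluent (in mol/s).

4610 mol/s

Stoichiometric O₂ = 1.5 × 432 = 648 mol/s; O₂ fed = 648 × 1.300 = 842.4 mol/s.
N₂ fed = 842.4 × 79/21 = 3169 mol/s.
Fuel reacted = 0.777 × 432 → ξ = 335.7 mol/s.
Outlet (n = n₀ + ν ξ):
  CH₃OH: 432 − 1(335.7) = 96.34
  O₂: 842.4 − 1.5(335.7) = 338.9
  N₂: 3169 (inert)
  CO₂: 0 + 1(335.7) = 335.7
  H₂O: 0 + 2(335.7) = 671.3
Total out = 96.34 + 338.9 + 3169 + 335.7 + 671.3 = 4611 mol/s.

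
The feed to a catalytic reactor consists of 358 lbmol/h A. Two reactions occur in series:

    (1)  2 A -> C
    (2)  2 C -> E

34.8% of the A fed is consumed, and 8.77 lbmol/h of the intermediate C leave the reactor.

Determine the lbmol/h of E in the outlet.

26.8 lbmol/h

Conversion of A: A consumed = 2ξ₁ = 0.348 × 358 → ξ₁ = 62.29 lbmol/h.
C balance: n_C = 0 + 1ξ₁ − 2ξ₂ = 8.77 → ξ₂ = (1·62.29 − 8.77)/2 = 26.76 lbmol/h.
Outlet amounts (n = n₀ + Σ ν·ξ):
  A: 358 − 2(62.29) = 233.4
  C: 0 + 1(62.29) − 2(26.76) = 8.77
  E: 0 + 1(26.76) = 26.76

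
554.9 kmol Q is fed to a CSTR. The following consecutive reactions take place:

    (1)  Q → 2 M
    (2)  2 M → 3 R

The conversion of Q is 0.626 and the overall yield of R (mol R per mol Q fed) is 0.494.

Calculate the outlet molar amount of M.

512 kmol

Conversion of Q: Q consumed = 1ξ₁ = 0.626 × 554.9 → ξ₁ = 347.4 kmol.
Yield of R: 3ξ₂ / 554.9 = 0.494 → ξ₂ = 91.37 kmol.
Outlet amounts (n = n₀ + Σ ν·ξ):
  Q: 554.9 − 1(347.4) = 207.5
  M: 0 + 2(347.4) − 2(91.37) = 512
  R: 0 + 3(91.37) = 274.1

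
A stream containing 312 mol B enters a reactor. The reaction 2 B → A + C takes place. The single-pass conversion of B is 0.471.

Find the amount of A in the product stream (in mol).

73.5 mol

B reacted = 0.471 × 312 = 147 mol; ν_B = −2, so ξ = 147/2 = 73.48 mol.
Outlet amounts (n = n₀ + ν ξ):
  B: 312 − 2(73.48) = 165
  A: 0 + 1(73.48) = 73.48
  C: 0 + 1(73.48) = 73.48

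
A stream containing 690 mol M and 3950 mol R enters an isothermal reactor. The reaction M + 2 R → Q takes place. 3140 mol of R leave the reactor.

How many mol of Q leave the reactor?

405 mol

For R: n = n₀ − 2ξ → 3140 = 3950 − 2ξ, giving ξ = 405 mol.
Outlet amounts (n = n₀ + ν ξ):
  M: 690 − 1(405) = 285
  R: 3950 − 2(405) = 3140
  Q: 0 + 1(405) = 405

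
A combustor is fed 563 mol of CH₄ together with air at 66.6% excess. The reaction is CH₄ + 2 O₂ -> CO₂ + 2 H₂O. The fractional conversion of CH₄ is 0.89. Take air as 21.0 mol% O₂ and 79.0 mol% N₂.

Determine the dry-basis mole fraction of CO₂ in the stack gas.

0.059

Stoichiometric O₂ = 2 × 563 = 1126 mol; O₂ fed = 1126 × 1.666 = 1876 mol.
N₂ fed = 1876 × 79/21 = 7057 mol.
Fuel reacted = 0.89 × 563 → ξ = 501.1 mol.
Outlet (n = n₀ + ν ξ):
  CH₄: 563 − 1(501.1) = 61.93
  O₂: 1876 − 2(501.1) = 873.8
  N₂: 7057 (inert)
  CO₂: 0 + 1(501.1) = 501.1
  H₂O: 0 + 2(501.1) = 1002
Dry total = 8494 mol; y_CO₂ (dry) = 501.1 / 8494 = 0.05899.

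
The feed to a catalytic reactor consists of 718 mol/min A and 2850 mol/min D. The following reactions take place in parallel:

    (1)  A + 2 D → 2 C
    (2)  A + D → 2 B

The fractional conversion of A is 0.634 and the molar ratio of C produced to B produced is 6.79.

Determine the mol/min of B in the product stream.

117 mol/min

Conversion of A: A consumed = 0.634 × 718 = 455.2 mol/min = 1ξ₁ + 1ξ₂.
Selectivity: 2ξ₁ / (2ξ₂) = 6.79 → ξ₁ = 6.79 ξ₂.
Substitute: (1·6.79 + 1) ξ₂ = 455.2 → ξ₂ = 58.44 mol/min, ξ₁ = 396.8 mol/min.
Outlet amounts (n = n₀ + Σ ν·ξ):
  A: 718 − 1(396.8) − 1(58.44) = 262.8
  D: 2850 − 2(396.8) − 1(58.44) = 1998
  C: 0 + 2(396.8) = 793.6
  B: 0 + 2(58.44) = 116.9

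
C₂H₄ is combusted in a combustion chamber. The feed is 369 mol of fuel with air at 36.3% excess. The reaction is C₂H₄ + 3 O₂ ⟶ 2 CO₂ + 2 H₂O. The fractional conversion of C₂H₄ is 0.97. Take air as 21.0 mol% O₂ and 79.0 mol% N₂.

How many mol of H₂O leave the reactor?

716 mol

Stoichiometric O₂ = 3 × 369 = 1107 mol; O₂ fed = 1107 × 1.363 = 1509 mol.
N₂ fed = 1509 × 79/21 = 5676 mol.
Fuel reacted = 0.97 × 369 → ξ = 357.9 mol.
Outlet (n = n₀ + ν ξ):
  C₂H₄: 369 − 1(357.9) = 11.07
  O₂: 1509 − 3(357.9) = 435.1
  N₂: 5676 (inert)
  CO₂: 0 + 2(357.9) = 715.9
  H₂O: 0 + 2(357.9) = 715.9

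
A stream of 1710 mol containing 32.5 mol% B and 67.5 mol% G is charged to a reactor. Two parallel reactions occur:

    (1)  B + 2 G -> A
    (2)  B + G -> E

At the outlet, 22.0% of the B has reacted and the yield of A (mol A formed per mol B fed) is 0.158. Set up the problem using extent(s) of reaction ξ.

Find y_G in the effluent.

0.629

Yield of A: 1ξ₁ / 555.8 = 0.158 → ξ₁ = 87.81 mol.
Conversion of B: 1ξ₁ + 1ξ₂ = 0.22 × 555.8 = 122.3 → ξ₂ = 34.46 mol.
Outlet amounts (n = n₀ + Σ ν·ξ):
  B: 555.8 − 1(87.81) − 1(34.46) = 433.5
  G: 1154 − 2(87.81) − 1(34.46) = 944.2
  A: 0 + 1(87.81) = 87.81
  E: 0 + 1(34.46) = 34.46
Total out = 1500 mol; y_G = 944.2 / 1500 = 0.6295.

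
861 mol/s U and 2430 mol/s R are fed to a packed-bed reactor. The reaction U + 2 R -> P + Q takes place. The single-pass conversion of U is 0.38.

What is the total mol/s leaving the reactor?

U reacted = 0.38 × 861 = 327.2 mol/s; ν_U = −1, so ξ = 327.2/1 = 327.2 mol/s.
Outlet amounts (n = n₀ + ν ξ):
  U: 861 − 1(327.2) = 533.8
  R: 2430 − 2(327.2) = 1776
  P: 0 + 1(327.2) = 327.2
  Q: 0 + 1(327.2) = 327.2
Total out = 533.8 + 1776 + 327.2 + 327.2 = 2964 mol/s.

2960 mol/s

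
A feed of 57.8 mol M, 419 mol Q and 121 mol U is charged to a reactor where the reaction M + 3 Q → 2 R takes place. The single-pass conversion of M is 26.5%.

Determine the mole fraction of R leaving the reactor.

M reacted = 0.265 × 57.8 = 15.32 mol; ν_M = −1, so ξ = 15.32/1 = 15.32 mol.
Outlet amounts (n = n₀ + ν ξ):
  M: 57.8 − 1(15.32) = 42.48
  Q: 419 − 3(15.32) = 373
  R: 0 + 2(15.32) = 30.63
  U: 121 (inert)
Total out = 567.2 mol; y_R = 30.63 / 567.2 = 0.05401.

0.054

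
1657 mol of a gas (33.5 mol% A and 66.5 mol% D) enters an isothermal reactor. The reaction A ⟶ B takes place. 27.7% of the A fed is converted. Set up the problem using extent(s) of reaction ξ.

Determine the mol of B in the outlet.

A reacted = 0.277 × 555.1 = 153.8 mol; ν_A = −1, so ξ = 153.8/1 = 153.8 mol.
Outlet amounts (n = n₀ + ν ξ):
  A: 555.1 − 1(153.8) = 401.3
  B: 0 + 1(153.8) = 153.8
  D: 1102 (inert)

154 mol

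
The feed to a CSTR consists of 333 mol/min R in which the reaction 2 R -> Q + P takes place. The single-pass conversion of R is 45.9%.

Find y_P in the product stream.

0.23

R reacted = 0.459 × 333 = 152.8 mol/min; ν_R = −2, so ξ = 152.8/2 = 76.42 mol/min.
Outlet amounts (n = n₀ + ν ξ):
  R: 333 − 2(76.42) = 180.2
  Q: 0 + 1(76.42) = 76.42
  P: 0 + 1(76.42) = 76.42
Total out = 333 mol/min; y_P = 76.42 / 333 = 0.2295.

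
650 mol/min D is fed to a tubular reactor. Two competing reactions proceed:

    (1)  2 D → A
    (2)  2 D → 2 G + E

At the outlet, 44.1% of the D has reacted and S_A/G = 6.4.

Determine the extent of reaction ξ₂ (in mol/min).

Conversion of D: D consumed = 0.441 × 650 = 286.6 mol/min = 2ξ₁ + 2ξ₂.
Selectivity: 1ξ₁ / (2ξ₂) = 6.4 → ξ₁ = 12.8 ξ₂.
Substitute: (2·12.8 + 2) ξ₂ = 286.6 → ξ₂ = 10.39 mol/min, ξ₁ = 132.9 mol/min.
Outlet amounts (n = n₀ + Σ ν·ξ):
  D: 650 − 2(132.9) − 2(10.39) = 363.4
  A: 0 + 1(132.9) = 132.9
  G: 0 + 2(10.39) = 20.77
  E: 0 + 1(10.39) = 10.39

ξ₂ = 10.4 mol/min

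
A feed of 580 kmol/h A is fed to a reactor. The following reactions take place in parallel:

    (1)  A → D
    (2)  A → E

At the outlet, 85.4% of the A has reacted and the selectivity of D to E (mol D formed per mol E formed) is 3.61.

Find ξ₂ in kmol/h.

Conversion of A: A consumed = 0.854 × 580 = 495.3 kmol/h = 1ξ₁ + 1ξ₂.
Selectivity: 1ξ₁ / (1ξ₂) = 3.61 → ξ₁ = 3.61 ξ₂.
Substitute: (1·3.61 + 1) ξ₂ = 495.3 → ξ₂ = 107.4 kmol/h, ξ₁ = 387.9 kmol/h.
Outlet amounts (n = n₀ + Σ ν·ξ):
  A: 580 − 1(387.9) − 1(107.4) = 84.68
  D: 0 + 1(387.9) = 387.9
  E: 0 + 1(107.4) = 107.4

ξ₂ = 107 kmol/h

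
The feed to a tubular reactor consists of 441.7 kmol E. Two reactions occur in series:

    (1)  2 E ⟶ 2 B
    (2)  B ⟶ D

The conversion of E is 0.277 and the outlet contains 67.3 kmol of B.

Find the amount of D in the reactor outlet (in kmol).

Conversion of E: E consumed = 2ξ₁ = 0.277 × 441.7 → ξ₁ = 61.18 kmol.
B balance: n_B = 0 + 2ξ₁ − 1ξ₂ = 67.3 → ξ₂ = (2·61.18 − 67.3)/1 = 55.05 kmol.
Outlet amounts (n = n₀ + Σ ν·ξ):
  E: 441.7 − 2(61.18) = 319.3
  B: 0 + 2(61.18) − 1(55.05) = 67.3
  D: 0 + 1(55.05) = 55.05

55.1 kmol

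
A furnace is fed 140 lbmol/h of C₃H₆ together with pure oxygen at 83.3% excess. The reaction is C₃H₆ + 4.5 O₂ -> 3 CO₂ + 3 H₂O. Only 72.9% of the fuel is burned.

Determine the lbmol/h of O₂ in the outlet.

Stoichiometric O₂ = 4.5 × 140 = 630 lbmol/h; O₂ fed = 630 × 1.833 = 1155 lbmol/h.
Fuel reacted = 0.729 × 140 → ξ = 102.1 lbmol/h.
Outlet (n = n₀ + ν ξ):
  C₃H₆: 140 − 1(102.1) = 37.94
  O₂: 1155 − 4.5(102.1) = 695.5
  CO₂: 0 + 3(102.1) = 306.2
  H₂O: 0 + 3(102.1) = 306.2

696 lbmol/h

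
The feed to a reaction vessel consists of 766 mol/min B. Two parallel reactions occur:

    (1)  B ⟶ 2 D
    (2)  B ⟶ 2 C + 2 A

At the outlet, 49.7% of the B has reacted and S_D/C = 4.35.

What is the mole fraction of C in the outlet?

Conversion of B: B consumed = 0.497 × 766 = 380.7 mol/min = 1ξ₁ + 1ξ₂.
Selectivity: 2ξ₁ / (2ξ₂) = 4.35 → ξ₁ = 4.35 ξ₂.
Substitute: (1·4.35 + 1) ξ₂ = 380.7 → ξ₂ = 71.16 mol/min, ξ₁ = 309.5 mol/min.
Outlet amounts (n = n₀ + Σ ν·ξ):
  B: 766 − 1(309.5) − 1(71.16) = 385.3
  D: 0 + 2(309.5) = 619.1
  C: 0 + 2(71.16) = 142.3
  A: 0 + 2(71.16) = 142.3
Total out = 1289 mol/min; y_C = 142.3 / 1289 = 0.1104.

0.11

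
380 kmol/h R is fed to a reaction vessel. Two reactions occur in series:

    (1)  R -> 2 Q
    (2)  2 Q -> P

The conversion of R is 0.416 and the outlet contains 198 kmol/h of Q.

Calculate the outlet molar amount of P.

Conversion of R: R consumed = 1ξ₁ = 0.416 × 380 → ξ₁ = 158.1 kmol/h.
Q balance: n_Q = 0 + 2ξ₁ − 2ξ₂ = 198 → ξ₂ = (2·158.1 − 198)/2 = 59.08 kmol/h.
Outlet amounts (n = n₀ + Σ ν·ξ):
  R: 380 − 1(158.1) = 221.9
  Q: 0 + 2(158.1) − 2(59.08) = 198
  P: 0 + 1(59.08) = 59.08

59.1 kmol/h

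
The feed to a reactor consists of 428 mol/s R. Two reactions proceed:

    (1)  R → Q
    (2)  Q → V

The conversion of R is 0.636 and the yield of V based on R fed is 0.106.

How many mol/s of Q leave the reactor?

227 mol/s

Conversion of R: R consumed = 1ξ₁ = 0.636 × 428 → ξ₁ = 272.2 mol/s.
Yield of V: 1ξ₂ / 428 = 0.106 → ξ₂ = 45.37 mol/s.
Outlet amounts (n = n₀ + Σ ν·ξ):
  R: 428 − 1(272.2) = 155.8
  Q: 0 + 1(272.2) − 1(45.37) = 226.8
  V: 0 + 1(45.37) = 45.37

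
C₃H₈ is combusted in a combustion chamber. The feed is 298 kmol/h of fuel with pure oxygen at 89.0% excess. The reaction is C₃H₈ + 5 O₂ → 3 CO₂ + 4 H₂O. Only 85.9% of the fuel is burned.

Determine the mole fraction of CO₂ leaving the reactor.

Stoichiometric O₂ = 5 × 298 = 1490 kmol/h; O₂ fed = 1490 × 1.890 = 2816 kmol/h.
Fuel reacted = 0.859 × 298 → ξ = 256 kmol/h.
Outlet (n = n₀ + ν ξ):
  C₃H₈: 298 − 1(256) = 42.02
  O₂: 2816 − 5(256) = 1536
  CO₂: 0 + 3(256) = 767.9
  H₂O: 0 + 4(256) = 1024
Total out = 3370 kmol/h; y_CO₂ = 767.9 / 3370 = 0.2279.

0.228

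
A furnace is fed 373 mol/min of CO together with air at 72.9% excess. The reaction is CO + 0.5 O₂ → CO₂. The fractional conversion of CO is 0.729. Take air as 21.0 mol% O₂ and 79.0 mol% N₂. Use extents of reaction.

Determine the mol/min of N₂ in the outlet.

Stoichiometric O₂ = 0.5 × 373 = 186.5 mol/min; O₂ fed = 186.5 × 1.729 = 322.5 mol/min.
N₂ fed = 322.5 × 79/21 = 1213 mol/min.
Fuel reacted = 0.729 × 373 → ξ = 271.9 mol/min.
Outlet (n = n₀ + ν ξ):
  CO: 373 − 1(271.9) = 101.1
  O₂: 322.5 − 0.5(271.9) = 186.5
  N₂: 1213 (inert)
  CO₂: 0 + 1(271.9) = 271.9

1210 mol/min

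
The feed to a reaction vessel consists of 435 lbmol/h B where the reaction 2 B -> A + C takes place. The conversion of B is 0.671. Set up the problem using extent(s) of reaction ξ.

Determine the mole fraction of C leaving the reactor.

0.335

B reacted = 0.671 × 435 = 291.9 lbmol/h; ν_B = −2, so ξ = 291.9/2 = 145.9 lbmol/h.
Outlet amounts (n = n₀ + ν ξ):
  B: 435 − 2(145.9) = 143.1
  A: 0 + 1(145.9) = 145.9
  C: 0 + 1(145.9) = 145.9
Total out = 435 lbmol/h; y_C = 145.9 / 435 = 0.3355.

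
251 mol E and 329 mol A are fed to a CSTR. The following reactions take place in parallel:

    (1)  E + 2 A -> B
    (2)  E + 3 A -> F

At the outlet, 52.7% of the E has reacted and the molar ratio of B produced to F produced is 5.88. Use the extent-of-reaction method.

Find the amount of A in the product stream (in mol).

Conversion of E: E consumed = 0.527 × 251 = 132.3 mol = 1ξ₁ + 1ξ₂.
Selectivity: 1ξ₁ / (1ξ₂) = 5.88 → ξ₁ = 5.88 ξ₂.
Substitute: (1·5.88 + 1) ξ₂ = 132.3 → ξ₂ = 19.23 mol, ξ₁ = 113.1 mol.
Outlet amounts (n = n₀ + Σ ν·ξ):
  E: 251 − 1(113.1) − 1(19.23) = 118.7
  A: 329 − 2(113.1) − 3(19.23) = 45.22
  B: 0 + 1(113.1) = 113.1
  F: 0 + 1(19.23) = 19.23

45.2 mol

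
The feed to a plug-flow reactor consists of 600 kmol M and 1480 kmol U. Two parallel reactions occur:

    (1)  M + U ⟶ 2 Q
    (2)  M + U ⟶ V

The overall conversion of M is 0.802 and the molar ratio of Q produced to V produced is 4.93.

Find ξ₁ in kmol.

Conversion of M: M consumed = 0.802 × 600 = 481.2 kmol = 1ξ₁ + 1ξ₂.
Selectivity: 2ξ₁ / (1ξ₂) = 4.93 → ξ₁ = 2.465 ξ₂.
Substitute: (1·2.465 + 1) ξ₂ = 481.2 → ξ₂ = 138.9 kmol, ξ₁ = 342.3 kmol.
Outlet amounts (n = n₀ + Σ ν·ξ):
  M: 600 − 1(342.3) − 1(138.9) = 118.8
  U: 1480 − 1(342.3) − 1(138.9) = 998.8
  Q: 0 + 2(342.3) = 684.7
  V: 0 + 1(138.9) = 138.9

ξ₁ = 342 kmol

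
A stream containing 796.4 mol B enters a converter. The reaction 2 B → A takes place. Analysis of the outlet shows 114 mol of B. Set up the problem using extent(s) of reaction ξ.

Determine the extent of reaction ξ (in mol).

For B: n = n₀ − 2ξ → 114 = 796.4 − 2ξ, giving ξ = 341.2 mol.
Outlet amounts (n = n₀ + ν ξ):
  B: 796.4 − 2(341.2) = 114
  A: 0 + 1(341.2) = 341.2

ξ = 341 mol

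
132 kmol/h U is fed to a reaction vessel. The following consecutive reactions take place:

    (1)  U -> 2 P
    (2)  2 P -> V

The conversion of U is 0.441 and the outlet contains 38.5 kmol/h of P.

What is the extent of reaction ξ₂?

Conversion of U: U consumed = 1ξ₁ = 0.441 × 132 → ξ₁ = 58.21 kmol/h.
P balance: n_P = 0 + 2ξ₁ − 2ξ₂ = 38.5 → ξ₂ = (2·58.21 − 38.5)/2 = 38.96 kmol/h.
Outlet amounts (n = n₀ + Σ ν·ξ):
  U: 132 − 1(58.21) = 73.79
  P: 0 + 2(58.21) − 2(38.96) = 38.5
  V: 0 + 1(38.96) = 38.96

ξ₂ = 39 kmol/h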